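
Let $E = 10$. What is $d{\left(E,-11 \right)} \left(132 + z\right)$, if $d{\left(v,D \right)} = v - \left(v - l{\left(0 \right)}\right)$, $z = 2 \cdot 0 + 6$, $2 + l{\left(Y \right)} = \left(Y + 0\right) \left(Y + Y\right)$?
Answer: $-276$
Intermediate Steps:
$l{\left(Y \right)} = -2 + 2 Y^{2}$ ($l{\left(Y \right)} = -2 + \left(Y + 0\right) \left(Y + Y\right) = -2 + Y 2 Y = -2 + 2 Y^{2}$)
$z = 6$ ($z = 0 + 6 = 6$)
$d{\left(v,D \right)} = -2$ ($d{\left(v,D \right)} = v - \left(2 + 0 + v\right) = v - \left(2 + v\right) = -2$)
$d{\left(E,-11 \right)} \left(132 + z\right) = - 2 \left(132 + 6\right) = \left(-2\right) 138 = -276$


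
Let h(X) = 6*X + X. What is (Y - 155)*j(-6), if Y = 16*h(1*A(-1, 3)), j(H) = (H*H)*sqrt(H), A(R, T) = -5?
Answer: -25740*I*sqrt(6) ≈ -63050.0*I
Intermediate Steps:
h(X) = 7*X
j(H) = H**(5/2) (j(H) = H**2*sqrt(H) = H**(5/2))
Y = -560 (Y = 16*(7*(1*(-5))) = 16*(7*(-5)) = 16*(-35) = -560)
(Y - 155)*j(-6) = (-560 - 155)*(-6)**(5/2) = -25740*I*sqrt(6)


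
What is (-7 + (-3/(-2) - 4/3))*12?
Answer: -82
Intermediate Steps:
(-7 + (-3/(-2) - 4/3))*12 = (-7 + (-3*(-1/2) - 4*1/3))*12 = (-7 + (3/2 - 4/3))*12 = (-7 + 1/6)*12 = -41/6*12 = -82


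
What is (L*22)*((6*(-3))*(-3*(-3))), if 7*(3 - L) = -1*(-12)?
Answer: -32076/7 ≈ -4582.3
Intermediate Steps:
L = 9/7 (L = 3 - (-1)*(-12)/7 = 3 - ⅐*12 = 3 - 12/7 = 9/7 ≈ 1.2857)
(L*22)*((6*(-3))*(-3*(-3))) = ((9/7)*22)*((6*(-3))*(-3*(-3))) = 198*(-18*9)/7 = (198/7)*(-162) = -32076/7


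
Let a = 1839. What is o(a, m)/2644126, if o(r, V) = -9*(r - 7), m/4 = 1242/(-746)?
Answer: -8244/1322063 ≈ -0.0062357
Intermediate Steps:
m = -2484/373 (m = 4*(1242/(-746)) = 4*(1242*(-1/746)) = 4*(-621/373) = -2484/373 ≈ -6.6595)
o(r, V) = 63 - 9*r (o(r, V) = -9*(-7 + r) = 63 - 9*r)
o(a, m)/2644126 = (63 - 9*1839)/2644126 = (63 - 16551)*(1/2644126) = -16488*1/2644126 = -8244/1322063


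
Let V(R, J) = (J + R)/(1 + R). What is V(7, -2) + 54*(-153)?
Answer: -66091/8 ≈ -8261.4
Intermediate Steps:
V(R, J) = (J + R)/(1 + R)
V(7, -2) + 54*(-153) = (-2 + 7)/(1 + 7) + 54*(-153) = 5/8 - 8262 = -66091/8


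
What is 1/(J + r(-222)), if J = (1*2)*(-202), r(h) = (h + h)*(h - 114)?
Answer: 1/148780 ≈ 6.7213e-6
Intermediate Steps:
r(h) = 2*h*(-114 + h) (r(h) = (2*h)*(-114 + h) = 2*h*(-114 + h))
J = -404 (J = 2*(-202) = -404)
1/(J + r(-222)) = 1/(-404 + 2*(-222)*(-114 - 222)) = 1/(-404 + 2*(-222)*(-336)) = 1/(-404 + 149184) = 1/148780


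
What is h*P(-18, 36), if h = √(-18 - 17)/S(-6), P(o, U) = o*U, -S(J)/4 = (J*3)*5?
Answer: -9*I*√35/5 ≈ -10.649*I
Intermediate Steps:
S(J) = -60*J (S(J) = -4*J*3*5 = -4*3*J*5 = -60*J)
P(o, U) = U*o
h = I*√35/360 (h = √(-18 - 17)/((-60*(-6))) = √(-35)/360 = (I*√35)*(1/360) = I*√35/360 ≈ 0.016434*I)
h*P(-18, 36) = (I*√35/360)*(36*(-18)) = (I*√35/360)*(-648) = -9*I*√35/5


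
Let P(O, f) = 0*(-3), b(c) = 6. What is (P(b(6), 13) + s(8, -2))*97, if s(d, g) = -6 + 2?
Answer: -388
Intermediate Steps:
P(O, f) = 0
s(d, g) = -4
(P(b(6), 13) + s(8, -2))*97 = (0 - 4)*97 = -4*97 = -388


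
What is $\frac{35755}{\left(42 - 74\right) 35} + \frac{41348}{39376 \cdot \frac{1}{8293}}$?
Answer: $\frac{4782986885}{551264} \approx 8676.4$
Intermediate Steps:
$\frac{35755}{\left(42 - 74\right) 35} + \frac{41348}{39376 \cdot \frac{1}{8293}} = \frac{35755}{\left(-32\right) 35} + \frac{41348}{39376 \cdot \frac{1}{8293}} = \frac{35755}{-1120} + \frac{41348}{\frac{39376}{8293}} = 35755 \left(- \frac{1}{1120}\right) + 41348 \cdot \frac{8293}{39376} = - \frac{7151}{224} + \frac{85724741}{9844} = \frac{4782986885}{551264}$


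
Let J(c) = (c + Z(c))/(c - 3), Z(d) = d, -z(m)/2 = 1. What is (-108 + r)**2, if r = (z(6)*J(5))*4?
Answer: 21904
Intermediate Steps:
z(m) = -2 (z(m) = -2*1 = -2)
J(c) = 2*c/(-3 + c) (J(c) = (c + c)/(c - 3) = (2*c)/(-3 + c) = 2*c/(-3 + c))
r = -40 (r = -4*5/(-3 + 5)*4 = -4*5/2*4 = -2*5*4 = -10*4 = -40)
(-108 + r)**2 = (-108 - 40)**2 = (-148)**2 = 21904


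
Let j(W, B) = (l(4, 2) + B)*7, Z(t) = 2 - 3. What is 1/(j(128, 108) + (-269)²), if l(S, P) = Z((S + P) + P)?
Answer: 1/73110 ≈ 1.3678e-5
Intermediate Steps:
Z(t) = -1
l(S, P) = -1
j(W, B) = -7 + 7*B (j(W, B) = (-1 + B)*7 = -7 + 7*B)
1/(j(128, 108) + (-269)²) = 1/((-7 + 7*108) + (-269)²) = 1/((-7 + 756) + 72361) = 1/(749 + 72361) = 1/73110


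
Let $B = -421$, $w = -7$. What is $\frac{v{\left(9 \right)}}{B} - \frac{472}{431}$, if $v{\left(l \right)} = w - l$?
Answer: $- \frac{191816}{181451} \approx -1.0571$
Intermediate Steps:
$v{\left(l \right)} = -7 - l$
$\frac{v{\left(9 \right)}}{B} - \frac{472}{431} = \frac{-7 - 9}{-421} - \frac{472}{431} = \left(-7 - 9\right) \left(- \frac{1}{421}\right) - \frac{472}{431} = \left(-16\right) \left(- \frac{1}{421}\right) - \frac{472}{431} = \frac{16}{421} - \frac{472}{431} = - \frac{191816}{181451}$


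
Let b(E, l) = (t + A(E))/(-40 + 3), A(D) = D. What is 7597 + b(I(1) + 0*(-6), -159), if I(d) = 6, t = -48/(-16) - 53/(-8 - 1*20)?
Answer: 7870187/1036 ≈ 7596.7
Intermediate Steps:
t = 137/28 (t = -48*(-1/16) - 53/(-8 - 20) = 3 - 53/(-28) = 3 - 53*(-1/28) = 3 + 53/28 = 137/28 ≈ 4.8929)
b(E, l) = -137/1036 - E/37 (b(E, l) = (137/28 + E)/(-40 + 3) = (137/28 + E)/(-37) = (137/28 + E)*(-1/37) = -137/1036 - E/37)
7597 + b(I(1) + 0*(-6), -159) = 7597 + (-137/1036 - (6 + 0*(-6))/37) = 7597 + (-137/1036 - (6 + 0)/37) = 7597 + (-137/1036 - 1/37*6) = 7597 + (-137/1036 - 6/37) = 7597 - 305/1036 = 7870187/1036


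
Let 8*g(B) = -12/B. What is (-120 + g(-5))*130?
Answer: -15561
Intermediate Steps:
g(B) = -3/(2*B) (g(B) = (-12/B)/8 = -3/(2*B))
(-120 + g(-5))*130 = (-120 - 3/2/(-5))*130 = (-120 - 3/2*(-⅕))*130 = (-120 + 3/10)*130 = -1197/10*130 = -15561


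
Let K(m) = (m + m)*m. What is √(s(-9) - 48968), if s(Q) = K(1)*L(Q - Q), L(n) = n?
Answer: 2*I*√12242 ≈ 221.29*I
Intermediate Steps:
K(m) = 2*m² (K(m) = (2*m)*m = 2*m²)
s(Q) = 0 (s(Q) = (2*1²)*(Q - Q) = (2*1)*0 = 2*0 = 0)
√(s(-9) - 48968) = √(0 - 48968) = √(-48968) = 2*I*√12242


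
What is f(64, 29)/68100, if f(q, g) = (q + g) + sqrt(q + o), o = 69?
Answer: 31/22700 + sqrt(133)/68100 ≈ 0.0015350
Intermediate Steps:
f(q, g) = g + q + sqrt(69 + q) (f(q, g) = (q + g) + sqrt(q + 69) = (g + q) + sqrt(69 + q) = g + q + sqrt(69 + q))
f(64, 29)/68100 = (29 + 64 + sqrt(69 + 64))/68100 = (29 + 64 + sqrt(133))*(1/68100) = (93 + sqrt(133))*(1/68100) = 31/22700 + sqrt(133)/68100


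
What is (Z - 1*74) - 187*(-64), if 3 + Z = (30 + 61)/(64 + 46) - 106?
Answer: 1296441/110 ≈ 11786.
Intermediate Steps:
Z = -11899/110 (Z = -3 + ((30 + 61)/(64 + 46) - 106) = -3 + (91/110 - 106) = -3 - 11569/110 = -11899/110 ≈ -108.17)
(Z - 1*74) - 187*(-64) = (-11899/110 - 1*74) - 187*(-64) = (-11899/110 - 74) + 11968 = -20039/110 + 11968 = 1296441/110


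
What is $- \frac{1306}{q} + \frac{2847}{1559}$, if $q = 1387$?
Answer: $\frac{1912735}{2162333} \approx 0.88457$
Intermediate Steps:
$- \frac{1306}{q} + \frac{2847}{1559} = - \frac{1306}{1387} + \frac{2847}{1559} = \frac{1912735}{2162333}$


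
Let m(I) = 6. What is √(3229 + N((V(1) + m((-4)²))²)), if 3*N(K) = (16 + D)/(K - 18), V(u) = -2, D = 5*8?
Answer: √28977/3 ≈ 56.742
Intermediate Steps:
D = 40
N(K) = 56/(3*(-18 + K)) (N(K) = ((16 + 40)/(K - 18))/3 = (56/(-18 + K))/3 = 56/(3*(-18 + K)))
√(3229 + N((V(1) + m((-4)²))²)) = √(3229 + 56/(3*(-18 + (-2 + 6)²))) = √(3229 + 56/(3*(-18 + 4²))) = √(3229 + 56/(3*(-18 + 16))) = √(3229 + (56/3)/(-2)) = √(3229 + (56/3)*(-½)) = √(3229 - 28/3) = √(9659/3) = √28977/3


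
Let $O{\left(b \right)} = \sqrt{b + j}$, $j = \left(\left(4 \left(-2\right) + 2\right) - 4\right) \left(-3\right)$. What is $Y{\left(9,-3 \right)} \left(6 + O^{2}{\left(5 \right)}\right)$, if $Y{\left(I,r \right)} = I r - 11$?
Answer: $-1558$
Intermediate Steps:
$Y{\left(I,r \right)} = -11 + I r$
$j = 30$ ($j = \left(\left(-8 + 2\right) - 4\right) \left(-3\right) = \left(-6 - 4\right) \left(-3\right) = \left(-10\right) \left(-3\right) = 30$)
$O{\left(b \right)} = \sqrt{30 + b}$ ($O{\left(b \right)} = \sqrt{b + 30} = \sqrt{30 + b}$)
$Y{\left(9,-3 \right)} \left(6 + O^{2}{\left(5 \right)}\right) = \left(-11 + 9 \left(-3\right)\right) \left(6 + \left(\sqrt{30 + 5}\right)^{2}\right) = \left(-11 - 27\right) \left(6 + \left(\sqrt{35}\right)^{2}\right) = - 38 \left(6 + 35\right) = \left(-38\right) 41 = -1558$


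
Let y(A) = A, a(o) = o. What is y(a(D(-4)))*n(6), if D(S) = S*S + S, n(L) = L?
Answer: 72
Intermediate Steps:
D(S) = S + S² (D(S) = S² + S = S + S²)
y(a(D(-4)))*n(6) = -4*(1 - 4)*6 = -4*(-3)*6 = 12*6 = 72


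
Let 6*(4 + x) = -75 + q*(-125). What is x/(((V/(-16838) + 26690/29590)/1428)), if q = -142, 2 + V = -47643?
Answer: 29900861568028/26560311 ≈ 1.1258e+6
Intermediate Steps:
V = -47645 (V = -2 - 47643 = -47645)
x = 17651/6 (x = -4 + (-75 - 142*(-125))/6 = -4 + (-75 + 17750)/6 = -4 + (1/6)*17675 = -4 + 17675/6 = 17651/6 ≈ 2941.8)
x/(((V/(-16838) + 26690/29590)/1428)) = 17651/(6*(((-47645/(-16838) + 26690/29590)/1428))) = 17651/(6*(((-47645*(-1/16838) + 26690*(1/29590))*(1/1428)))) = 17651/(6*(((47645/16838 + 2669/2959)*(1/1428)))) = 17651/(6*(((185922177/49823642)*(1/1428)))) = 17651/(6*(8853437/3388007656)) = (17651/6)*(3388007656/8853437) = 29900861568028/26560311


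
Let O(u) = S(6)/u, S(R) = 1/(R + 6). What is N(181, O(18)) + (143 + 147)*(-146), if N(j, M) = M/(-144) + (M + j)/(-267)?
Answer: -117209835785/2768256 ≈ -42341.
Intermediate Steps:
S(R) = 1/(6 + R)
O(u) = 1/(12*u) (O(u) = 1/((6 + 6)*u) = 1/(12*u))
N(j, M) = -137*M/12816 - j/267 (N(j, M) = M*(-1/144) + (M + j)*(-1/267) = -M/144 + (-M/267 - j/267) = -137*M/12816 - j/267)
N(181, O(18)) + (143 + 147)*(-146) = (-137/(153792*18) - 1/267*181) + (143 + 147)*(-146) = (-137/(153792*18) - 181/267) + 290*(-146) = (-137/12816*1/216 - 181/267) - 42340 = (-137/2768256 - 181/267) - 42340 = -1876745/2768256 - 42340 = -117209835785/2768256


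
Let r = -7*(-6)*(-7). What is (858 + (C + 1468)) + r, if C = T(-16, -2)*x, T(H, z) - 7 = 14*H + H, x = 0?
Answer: 2032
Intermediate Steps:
T(H, z) = 7 + 15*H (T(H, z) = 7 + (14*H + H) = 7 + 15*H)
r = -294 (r = 42*(-7) = -294)
C = 0 (C = (7 + 15*(-16))*0 = (7 - 240)*0 = -233*0 = 0)
(858 + (C + 1468)) + r = (858 + (0 + 1468)) - 294 = (858 + 1468) - 294 = 2326 - 294 = 2032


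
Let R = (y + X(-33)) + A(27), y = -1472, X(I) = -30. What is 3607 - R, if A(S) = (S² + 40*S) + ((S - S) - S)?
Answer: 3327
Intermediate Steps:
A(S) = S² + 39*S (A(S) = (S² + 40*S) + (0 - S) = (S² + 40*S) - S = S² + 39*S)
R = 280 (R = (-1472 - 30) + 27*(39 + 27) = -1502 + 27*66 = -1502 + 1782 = 280)
3607 - R = 3607 - 1*280 = 3607 - 280 = 3327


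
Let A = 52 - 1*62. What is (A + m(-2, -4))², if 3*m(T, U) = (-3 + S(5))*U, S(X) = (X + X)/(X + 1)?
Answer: 5476/81 ≈ 67.605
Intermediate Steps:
S(X) = 2*X/(1 + X) (S(X) = (2*X)/(1 + X) = 2*X/(1 + X))
A = -10 (A = 52 - 62 = -10)
m(T, U) = -4*U/9 (m(T, U) = ((-3 + 2*5/(1 + 5))*U)/3 = ((-3 + 2*5/6)*U)/3 = ((-3 + 2*5*(⅙))*U)/3 = ((-3 + 5/3)*U)/3 = (-4*U/3)/3 = -4*U/9)
(A + m(-2, -4))² = (-10 - 4/9*(-4))² = (-10 + 16/9)² = (-74/9)² = 5476/81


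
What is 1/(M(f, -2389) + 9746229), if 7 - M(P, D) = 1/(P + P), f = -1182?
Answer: 2364/23040101905 ≈ 1.0260e-7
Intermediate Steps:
M(P, D) = 7 - 1/(2*P) (M(P, D) = 7 - 1/(P + P) = 7 - 1/(2*P))
1/(M(f, -2389) + 9746229) = 1/((7 - ½/(-1182)) + 9746229) = 1/((7 - ½*(-1/1182)) + 9746229) = 1/((7 + 1/2364) + 9746229) = 1/(16549/2364 + 9746229) = 1/(23040101905/2364) = 2364/23040101905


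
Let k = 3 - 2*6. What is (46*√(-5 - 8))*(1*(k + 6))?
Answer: -138*I*√13 ≈ -497.57*I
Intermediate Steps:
k = -9 (k = 3 - 12 = -9)
(46*√(-5 - 8))*(1*(k + 6)) = (46*√(-5 - 8))*(1*(-9 + 6)) = (46*√(-13))*(1*(-3)) = (46*(I*√13))*(-3) = (46*I*√13)*(-3) = -138*I*√13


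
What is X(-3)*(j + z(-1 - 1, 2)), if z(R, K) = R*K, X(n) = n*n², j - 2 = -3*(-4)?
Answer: -270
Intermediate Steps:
j = 14 (j = 2 - 3*(-4) = 2 + 12 = 14)
X(n) = n³
z(R, K) = K*R
X(-3)*(j + z(-1 - 1, 2)) = (-3)³*(14 + 2*(-1 - 1)) = -27*(14 + 2*(-2)) = -27*(14 - 4) = -27*10 = -270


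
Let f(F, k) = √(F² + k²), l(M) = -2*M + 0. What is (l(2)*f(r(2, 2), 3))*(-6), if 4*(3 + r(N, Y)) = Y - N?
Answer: 72*√2 ≈ 101.82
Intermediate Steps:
r(N, Y) = -3 - N/4 + Y/4 (r(N, Y) = -3 + (Y - N)/4 = -3 + (-N/4 + Y/4) = -3 - N/4 + Y/4)
l(M) = -2*M
(l(2)*f(r(2, 2), 3))*(-6) = ((-2*2)*√((-3 - ¼*2 + (¼)*2)² + 3²))*(-6) = -4*√((-3 - ½ + ½)² + 9)*(-6) = -4*√((-3)² + 9)*(-6) = -4*√(9 + 9)*(-6) = -12*√2*(-6) = 72*√2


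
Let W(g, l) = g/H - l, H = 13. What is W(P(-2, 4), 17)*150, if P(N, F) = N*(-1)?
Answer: -32850/13 ≈ -2526.9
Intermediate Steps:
P(N, F) = -N
W(g, l) = -l + g/13 (W(g, l) = g/13 - l = -l + g/13)
W(P(-2, 4), 17)*150 = (-1*17 + (-1*(-2))/13)*150 = (-17 + (1/13)*2)*150 = (-17 + 2/13)*150 = -219/13*150 = -32850/13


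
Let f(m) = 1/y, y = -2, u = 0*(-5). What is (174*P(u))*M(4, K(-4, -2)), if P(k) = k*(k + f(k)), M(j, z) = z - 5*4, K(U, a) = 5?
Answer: 0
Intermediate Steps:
u = 0
f(m) = -½ (f(m) = 1/(-2) = -½)
M(j, z) = -20 + z (M(j, z) = z - 20 = -20 + z)
P(k) = k*(-½ + k) (P(k) = k*(k - ½) = k*(-½ + k))
(174*P(u))*M(4, K(-4, -2)) = (174*(0*(-½ + 0)))*(-20 + 5) = (174*(0*(-½)))*(-15) = (174*0)*(-15) = 0*(-15) = 0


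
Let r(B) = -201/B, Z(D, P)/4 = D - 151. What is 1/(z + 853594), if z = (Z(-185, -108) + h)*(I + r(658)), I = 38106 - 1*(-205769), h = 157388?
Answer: 47/1788633712072 ≈ 2.6277e-11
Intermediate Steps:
Z(D, P) = -604 + 4*D (Z(D, P) = 4*(D - 151) = 4*(-151 + D) = -604 + 4*D)
I = 243875 (I = 38106 + 205769 = 243875)
z = 1788593593154/47 (z = ((-604 + 4*(-185)) + 157388)*(243875 - 201/658) = ((-604 - 740) + 157388)*(243875 - 201*1/658) = (-1344 + 157388)*(243875 - 201/658) = 156044*(160469549/658) = 1788593593154/47 ≈ 3.8055e+10)
1/(z + 853594) = 1/(1788593593154/47 + 853594) = 1/(1788633712072/47) = 47/1788633712072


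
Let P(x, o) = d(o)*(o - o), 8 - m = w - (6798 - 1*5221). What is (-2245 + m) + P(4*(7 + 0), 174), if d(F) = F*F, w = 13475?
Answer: -14135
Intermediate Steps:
d(F) = F**2
m = -11890 (m = 8 - (13475 - (6798 - 1*5221)) = 8 - (13475 - (6798 - 5221)) = 8 - (13475 - 1*1577) = 8 - (13475 - 1577) = 8 - 1*11898 = 8 - 11898 = -11890)
P(x, o) = 0 (P(x, o) = o**2*(o - o) = o**2*0 = 0)
(-2245 + m) + P(4*(7 + 0), 174) = (-2245 - 11890) + 0 = -14135 + 0 = -14135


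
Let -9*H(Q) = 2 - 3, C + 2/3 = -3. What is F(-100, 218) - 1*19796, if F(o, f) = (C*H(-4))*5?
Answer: -534547/27 ≈ -19798.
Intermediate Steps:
C = -11/3 (C = -⅔ - 3 = -11/3 ≈ -3.6667)
H(Q) = ⅑ (H(Q) = -(2 - 3)/9 = -⅑*(-1) = ⅑)
F(o, f) = -55/27 (F(o, f) = -11/3*⅑*5 = -11/27*5 = -55/27)
F(-100, 218) - 1*19796 = -55/27 - 1*19796 = -55/27 - 19796 = -534547/27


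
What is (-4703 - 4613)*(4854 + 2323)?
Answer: -66860932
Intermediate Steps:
(-4703 - 4613)*(4854 + 2323) = -9316*7177 = -66860932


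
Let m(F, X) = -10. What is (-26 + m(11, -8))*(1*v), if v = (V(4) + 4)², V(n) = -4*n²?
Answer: -129600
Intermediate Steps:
v = 3600 (v = (-4*4² + 4)² = (-4*16 + 4)² = (-64 + 4)² = (-60)² = 3600)
(-26 + m(11, -8))*(1*v) = (-26 - 10)*(1*3600) = -36*3600 = -129600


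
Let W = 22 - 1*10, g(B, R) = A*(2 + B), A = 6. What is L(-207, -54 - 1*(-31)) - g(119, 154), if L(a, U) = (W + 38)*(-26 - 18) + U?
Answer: -2949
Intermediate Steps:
g(B, R) = 12 + 6*B (g(B, R) = 6*(2 + B) = 12 + 6*B)
W = 12 (W = 22 - 10 = 12)
L(a, U) = -2200 + U (L(a, U) = (12 + 38)*(-26 - 18) + U = 50*(-44) + U = -2200 + U)
L(-207, -54 - 1*(-31)) - g(119, 154) = (-2200 + (-54 - 1*(-31))) - (12 + 6*119) = (-2200 + (-54 + 31)) - (12 + 714) = (-2200 - 23) - 1*726 = -2223 - 726 = -2949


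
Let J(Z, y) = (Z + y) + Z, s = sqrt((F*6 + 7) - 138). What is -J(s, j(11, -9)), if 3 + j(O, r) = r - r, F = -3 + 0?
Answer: 3 - 2*I*sqrt(149) ≈ 3.0 - 24.413*I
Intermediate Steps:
F = -3
j(O, r) = -3 (j(O, r) = -3 + (r - r) = -3 + 0 = -3)
s = I*sqrt(149) (s = sqrt((-3*6 + 7) - 138) = sqrt((-18 + 7) - 138) = sqrt(-11 - 138) = sqrt(-149) = I*sqrt(149) ≈ 12.207*I)
J(Z, y) = y + 2*Z
-J(s, j(11, -9)) = -(-3 + 2*(I*sqrt(149))) = -(-3 + 2*I*sqrt(149)) = 3 - 2*I*sqrt(149)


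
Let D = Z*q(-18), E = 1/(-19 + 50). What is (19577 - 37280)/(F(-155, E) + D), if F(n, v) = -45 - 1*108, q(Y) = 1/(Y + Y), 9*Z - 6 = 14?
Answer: 1433943/12398 ≈ 115.66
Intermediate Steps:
Z = 20/9 (Z = ⅔ + (⅑)*14 = ⅔ + 14/9 = 20/9 ≈ 2.2222)
q(Y) = 1/(2*Y)
E = 1/31 ≈ 0.032258
D = -5/81 (D = 20*((½)/(-18))/9 = 20*((½)*(-1/18))/9 = (20/9)*(-1/36) = -5/81 ≈ -0.061728)
F(n, v) = -153 (F(n, v) = -45 - 108 = -153)
(19577 - 37280)/(F(-155, E) + D) = (19577 - 37280)/(-153 - 5/81) = -17703/(-12398/81) = -17703*(-81/12398) = 1433943/12398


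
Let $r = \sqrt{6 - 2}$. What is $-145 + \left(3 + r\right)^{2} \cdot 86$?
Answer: $2005$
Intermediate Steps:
$r = 2$ ($r = \sqrt{4} = 2$)
$-145 + \left(3 + r\right)^{2} \cdot 86 = -145 + \left(3 + 2\right)^{2} \cdot 86 = -145 + 5^{2} \cdot 86 = -145 + 25 \cdot 86 = -145 + 2150 = 2005$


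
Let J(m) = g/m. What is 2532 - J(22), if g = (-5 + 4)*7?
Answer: 55711/22 ≈ 2532.3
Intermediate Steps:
g = -7 (g = -1*7 = -7)
J(m) = -7/m
2532 - J(22) = 2532 - (-7)/22 = 2532 - 1*(-7/22) = 2532 + 7/22 = 55711/22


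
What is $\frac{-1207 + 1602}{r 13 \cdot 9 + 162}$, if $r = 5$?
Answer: $\frac{395}{747} \approx 0.52878$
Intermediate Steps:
$\frac{-1207 + 1602}{r 13 \cdot 9 + 162} = \frac{-1207 + 1602}{5 \cdot 13 \cdot 9 + 162} = \frac{395}{65 \cdot 9 + 162} = \frac{395}{585 + 162} = \frac{395}{747}$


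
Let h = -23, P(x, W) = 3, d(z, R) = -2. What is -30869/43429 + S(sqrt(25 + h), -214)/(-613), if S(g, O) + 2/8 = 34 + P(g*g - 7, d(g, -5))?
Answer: -82074851/106487908 ≈ -0.77074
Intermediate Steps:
S(g, O) = 147/4 (S(g, O) = -1/4 + (34 + 3) = -1/4 + 37 = 147/4)
-30869/43429 + S(sqrt(25 + h), -214)/(-613) = -30869/43429 + (147/4)/(-613) = -30869*1/43429 + (147/4)*(-1/613) = -30869/43429 - 147/2452 = -82074851/106487908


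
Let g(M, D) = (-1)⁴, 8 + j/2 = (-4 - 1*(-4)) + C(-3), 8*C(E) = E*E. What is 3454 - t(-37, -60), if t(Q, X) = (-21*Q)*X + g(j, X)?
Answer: 50073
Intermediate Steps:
C(E) = E²/8 (C(E) = (E*E)/8 = E²/8)
j = -55/4 (j = -16 + 2*((-4 - 1*(-4)) + (⅛)*(-3)²) = -16 + 2*((-4 + 4) + (⅛)*9) = -16 + 2*(0 + 9/8) = -16 + 2*(9/8) = -16 + 9/4 = -55/4 ≈ -13.750)
g(M, D) = 1
t(Q, X) = 1 - 21*Q*X (t(Q, X) = (-21*Q)*X + 1 = -21*Q*X + 1 = 1 - 21*Q*X)
3454 - t(-37, -60) = 3454 - (1 - 21*(-37)*(-60)) = 3454 - (1 - 46620) = 3454 - 1*(-46619) = 3454 + 46619 = 50073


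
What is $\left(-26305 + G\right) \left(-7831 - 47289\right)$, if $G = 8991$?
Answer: $954347680$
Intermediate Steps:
$\left(-26305 + G\right) \left(-7831 - 47289\right) = \left(-26305 + 8991\right) \left(-7831 - 47289\right) = \left(-17314\right) \left(-55120\right) = 954347680$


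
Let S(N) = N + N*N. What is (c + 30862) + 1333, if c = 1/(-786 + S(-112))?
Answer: 374942971/11646 ≈ 32195.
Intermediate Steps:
S(N) = N + N²
c = 1/11646 (c = 1/(-786 - 112*(1 - 112)) = 1/(-786 - 112*(-111)) = 1/(-786 + 12432) = 1/11646 ≈ 8.5866e-5)
(c + 30862) + 1333 = (1/11646 + 30862) + 1333 = 359418853/11646 + 1333 = 374942971/11646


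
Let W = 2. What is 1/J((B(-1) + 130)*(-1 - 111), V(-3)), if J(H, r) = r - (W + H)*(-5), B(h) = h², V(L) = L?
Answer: -1/73353 ≈ -1.3633e-5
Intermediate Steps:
J(H, r) = 10 + r + 5*H (J(H, r) = r - (2 + H)*(-5) = r - (-10 - 5*H) = r + (10 + 5*H) = 10 + r + 5*H)
1/J((B(-1) + 130)*(-1 - 111), V(-3)) = 1/(10 - 3 + 5*(((-1)² + 130)*(-1 - 111))) = 1/(10 - 3 + 5*((1 + 130)*(-112))) = 1/(10 - 3 + 5*(131*(-112))) = 1/(10 - 3 + 5*(-14672)) = 1/(10 - 3 - 73360) = 1/(-73353) = -1/73353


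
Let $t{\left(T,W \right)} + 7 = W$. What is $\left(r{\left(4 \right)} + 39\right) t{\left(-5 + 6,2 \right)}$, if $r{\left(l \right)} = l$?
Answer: $-215$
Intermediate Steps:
$t{\left(T,W \right)} = -7 + W$
$\left(r{\left(4 \right)} + 39\right) t{\left(-5 + 6,2 \right)} = \left(4 + 39\right) \left(-7 + 2\right) = 43 \left(-5\right) = -215$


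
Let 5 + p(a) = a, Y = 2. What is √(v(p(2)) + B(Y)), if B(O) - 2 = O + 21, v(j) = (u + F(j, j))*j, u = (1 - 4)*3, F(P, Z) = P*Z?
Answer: 5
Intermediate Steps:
p(a) = -5 + a
u = -9 (u = -3*3 = -9)
v(j) = j*(-9 + j²) (v(j) = (-9 + j*j)*j = (-9 + j²)*j = j*(-9 + j²))
B(O) = 23 + O (B(O) = 2 + (O + 21) = 2 + (21 + O) = 23 + O)
√(v(p(2)) + B(Y)) = √((-5 + 2)*(-9 + (-5 + 2)²) + (23 + 2)) = √(-3*(-9 + (-3)²) + 25) = √(-3*(-9 + 9) + 25) = √(-3*0 + 25) = √(0 + 25) = √25 = 5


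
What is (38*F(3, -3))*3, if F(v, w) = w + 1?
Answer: -228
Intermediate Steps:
F(v, w) = 1 + w
(38*F(3, -3))*3 = (38*(1 - 3))*3 = (38*(-2))*3 = -76*3 = -228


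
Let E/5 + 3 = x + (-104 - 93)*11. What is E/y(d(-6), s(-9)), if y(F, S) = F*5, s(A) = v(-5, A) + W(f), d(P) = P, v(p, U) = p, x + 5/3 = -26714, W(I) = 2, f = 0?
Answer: 86657/18 ≈ 4814.3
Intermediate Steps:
x = -80147/3 (x = -5/3 - 26714 = -80147/3 ≈ -26716.)
s(A) = -3 (s(A) = -5 + 2 = -3)
y(F, S) = 5*F
E = -433285/3 (E = -15 + 5*(-80147/3 + (-104 - 93)*11) = -15 + 5*(-80147/3 - 197*11) = -15 + 5*(-80147/3 - 2167) = -15 + 5*(-86648/3) = -15 - 433240/3 = -433285/3 ≈ -1.4443e+5)
E/y(d(-6), s(-9)) = -433285/(3*(5*(-6))) = -433285/3/(-30) = -433285/3*(-1/30) = 86657/18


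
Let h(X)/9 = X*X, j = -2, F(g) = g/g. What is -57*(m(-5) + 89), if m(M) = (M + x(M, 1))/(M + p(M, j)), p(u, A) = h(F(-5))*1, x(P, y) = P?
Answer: -9861/2 ≈ -4930.5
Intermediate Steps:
F(g) = 1
h(X) = 9*X² (h(X) = 9*(X*X) = 9*X²)
p(u, A) = 9 (p(u, A) = (9*1²)*1 = (9*1)*1 = 9*1 = 9)
m(M) = 2*M/(9 + M) (m(M) = (M + M)/(M + 9) = (2*M)/(9 + M) = 2*M/(9 + M))
-57*(m(-5) + 89) = -57*(2*(-5)/(9 - 5) + 89) = -57*(2*(-5)/4 + 89) = -57*(2*(-5)*(¼) + 89) = -57*(-5/2 + 89) = -57*173/2 = -9861/2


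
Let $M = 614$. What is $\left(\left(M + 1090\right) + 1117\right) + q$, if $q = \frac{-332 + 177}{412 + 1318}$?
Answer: $\frac{976035}{346} \approx 2820.9$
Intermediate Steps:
$q = - \frac{31}{346}$ ($q = - \frac{155}{1730} = \left(-155\right) \frac{1}{1730} = - \frac{31}{346} \approx -0.089595$)
$\left(\left(M + 1090\right) + 1117\right) + q = \left(\left(614 + 1090\right) + 1117\right) - \frac{31}{346} = \left(1704 + 1117\right) - \frac{31}{346} = 2821 - \frac{31}{346} = \frac{976035}{346}$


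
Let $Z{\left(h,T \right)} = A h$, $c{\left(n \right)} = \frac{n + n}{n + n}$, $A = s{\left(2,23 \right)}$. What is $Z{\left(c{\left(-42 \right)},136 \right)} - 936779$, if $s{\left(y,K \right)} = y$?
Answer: $-936777$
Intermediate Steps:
$A = 2$
$c{\left(n \right)} = 1$ ($c{\left(n \right)} = \frac{2 n}{2 n} = 2 n \frac{1}{2 n} = 1$)
$Z{\left(h,T \right)} = 2 h$
$Z{\left(c{\left(-42 \right)},136 \right)} - 936779 = 2 \cdot 1 - 936779 = 2 - 936779 = -936777$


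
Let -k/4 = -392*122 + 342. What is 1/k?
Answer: 1/189928 ≈ 5.2652e-6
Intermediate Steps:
k = 189928 (k = -4*(-392*122 + 342) = -4*(-47824 + 342) = -4*(-47482) = 189928)
1/k = 1/189928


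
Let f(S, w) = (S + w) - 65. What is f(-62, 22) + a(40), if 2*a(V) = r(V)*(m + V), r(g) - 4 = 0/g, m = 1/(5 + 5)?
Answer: -124/5 ≈ -24.800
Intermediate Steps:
m = 1/10 ≈ 0.10000
r(g) = 4 (r(g) = 4 + 0/g = 4 + 0 = 4)
f(S, w) = -65 + S + w
a(V) = 1/5 + 2*V (a(V) = (4*(1/10 + V))/2 = (2/5 + 4*V)/2 = 1/5 + 2*V)
f(-62, 22) + a(40) = (-65 - 62 + 22) + (1/5 + 2*40) = -105 + (1/5 + 80) = -105 + 401/5 = -124/5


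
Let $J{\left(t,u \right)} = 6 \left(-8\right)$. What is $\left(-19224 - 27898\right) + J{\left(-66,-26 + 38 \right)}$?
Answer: $-47170$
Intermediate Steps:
$J{\left(t,u \right)} = -48$
$\left(-19224 - 27898\right) + J{\left(-66,-26 + 38 \right)} = \left(-19224 - 27898\right) - 48 = -47122 - 48 = -47170$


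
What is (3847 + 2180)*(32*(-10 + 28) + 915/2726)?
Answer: 9468965457/2726 ≈ 3.4736e+6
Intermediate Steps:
(3847 + 2180)*(32*(-10 + 28) + 915/2726) = 6027*(32*18 + 915*(1/2726)) = 6027*(576 + 915/2726) = 6027*(1571091/2726) = 9468965457/2726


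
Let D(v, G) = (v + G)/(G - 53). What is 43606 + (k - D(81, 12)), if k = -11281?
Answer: 1325418/41 ≈ 32327.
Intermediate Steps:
D(v, G) = (G + v)/(-53 + G)
43606 + (k - D(81, 12)) = 43606 + (-11281 - (12 + 81)/(-53 + 12)) = 43606 + (-11281 - 93/(-41)) = 43606 + (-11281 - (-1)*93/41) = 43606 + (-11281 - 1*(-93/41)) = 43606 + (-11281 + 93/41) = 43606 - 462428/41 = 1325418/41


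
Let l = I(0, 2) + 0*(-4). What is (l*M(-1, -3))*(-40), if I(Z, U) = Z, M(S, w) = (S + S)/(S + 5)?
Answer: 0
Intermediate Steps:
M(S, w) = 2*S/(5 + S) (M(S, w) = (2*S)/(5 + S) = 2*S/(5 + S))
l = 0 (l = 0 + 0*(-4) = 0 + 0 = 0)
(l*M(-1, -3))*(-40) = (0*(2*(-1)/(5 - 1)))*(-40) = (0*(2*(-1)/4))*(-40) = (0*(2*(-1)*(¼)))*(-40) = (0*(-½))*(-40) = 0*(-40) = 0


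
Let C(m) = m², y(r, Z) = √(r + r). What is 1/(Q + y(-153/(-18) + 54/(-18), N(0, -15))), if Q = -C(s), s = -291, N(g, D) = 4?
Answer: -84681/7170871750 - √11/7170871750 ≈ -1.1809e-5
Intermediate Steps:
y(r, Z) = √2*√r (y(r, Z) = √(2*r) = √2*√r)
Q = -84681 (Q = -1*(-291)² = -1*84681 = -84681)
1/(Q + y(-153/(-18) + 54/(-18), N(0, -15))) = 1/(-84681 + √2*√(-153/(-18) + 54/(-18))) = 1/(-84681 + √2*√(-153*(-1/18) + 54*(-1/18))) = 1/(-84681 + √2*√(17/2 - 3)) = 1/(-84681 + √2*√(11/2)) = 1/(-84681 + √2*(√22/2)) = 1/(-84681 + √11)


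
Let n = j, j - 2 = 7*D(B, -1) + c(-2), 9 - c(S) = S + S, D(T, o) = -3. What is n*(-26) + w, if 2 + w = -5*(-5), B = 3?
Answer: 179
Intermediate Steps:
c(S) = 9 - 2*S (c(S) = 9 - (S + S) = 9 - 2*S)
j = -6 (j = 2 + (7*(-3) + (9 - 2*(-2))) = 2 + (-21 + (9 + 4)) = 2 + (-21 + 13) = 2 - 8 = -6)
w = 23 (w = -2 - 5*(-5) = -2 + 25 = 23)
n = -6
n*(-26) + w = -6*(-26) + 23 = 156 + 23 = 179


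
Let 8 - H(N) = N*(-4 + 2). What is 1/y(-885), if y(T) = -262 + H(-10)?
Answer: -1/274 ≈ -0.0036496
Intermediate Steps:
H(N) = 8 + 2*N (H(N) = 8 - N*(-4 + 2) = 8 - N*(-2) = 8 - (-2)*N = 8 + 2*N)
y(T) = -274 (y(T) = -262 + (8 + 2*(-10)) = -262 + (8 - 20) = -262 - 12 = -274)
1/y(-885) = 1/(-274) = -1/274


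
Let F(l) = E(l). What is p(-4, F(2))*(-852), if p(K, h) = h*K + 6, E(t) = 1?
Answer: -1704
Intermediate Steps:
F(l) = 1
p(K, h) = 6 + K*h (p(K, h) = K*h + 6 = 6 + K*h)
p(-4, F(2))*(-852) = (6 - 4*1)*(-852) = (6 - 4)*(-852) = 2*(-852) = -1704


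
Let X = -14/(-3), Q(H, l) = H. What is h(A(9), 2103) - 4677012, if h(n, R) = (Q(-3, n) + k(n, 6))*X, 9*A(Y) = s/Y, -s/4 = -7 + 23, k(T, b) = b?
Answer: -4676998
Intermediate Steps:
X = 14/3 (X = -14*(-⅓) = 14/3 ≈ 4.6667)
s = -64 (s = -4*(-7 + 23) = -4*16 = -64)
A(Y) = -64/(9*Y) (A(Y) = (-64/Y)/9 = -64/(9*Y))
h(n, R) = 14 (h(n, R) = (-3 + 6)*(14/3) = 3*(14/3) = 14)
h(A(9), 2103) - 4677012 = 14 - 4677012 = -4676998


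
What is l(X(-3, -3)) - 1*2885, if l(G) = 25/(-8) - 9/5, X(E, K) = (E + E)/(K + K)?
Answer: -115597/40 ≈ -2889.9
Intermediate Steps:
X(E, K) = E/K (X(E, K) = (2*E)/((2*K)) = (2*E)*(1/(2*K)) = E/K)
l(G) = -197/40 (l(G) = 25*(-⅛) - 9*⅕ = -25/8 - 9/5 = -197/40)
l(X(-3, -3)) - 1*2885 = -197/40 - 1*2885 = -197/40 - 2885 = -115597/40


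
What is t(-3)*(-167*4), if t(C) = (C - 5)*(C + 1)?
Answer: -10688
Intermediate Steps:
t(C) = (1 + C)*(-5 + C) (t(C) = (-5 + C)*(1 + C) = (1 + C)*(-5 + C))
t(-3)*(-167*4) = (-5 + (-3)**2 - 4*(-3))*(-167*4) = (-5 + 9 + 12)*(-668) = 16*(-668) = -10688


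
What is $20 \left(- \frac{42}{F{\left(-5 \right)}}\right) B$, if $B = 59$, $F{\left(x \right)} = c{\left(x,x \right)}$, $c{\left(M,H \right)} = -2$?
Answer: $24780$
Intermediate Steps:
$F{\left(x \right)} = -2$
$20 \left(- \frac{42}{F{\left(-5 \right)}}\right) B = 20 \left(- \frac{42}{-2}\right) 59 = 20 \left(\left(-42\right) \left(- \frac{1}{2}\right)\right) 59 = 20 \cdot 21 \cdot 59 = 420 \cdot 59 = 24780$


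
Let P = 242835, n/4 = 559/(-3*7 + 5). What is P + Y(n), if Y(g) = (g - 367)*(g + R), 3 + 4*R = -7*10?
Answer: 645803/2 ≈ 3.2290e+5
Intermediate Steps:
n = -559/4 (n = 4*(559/(-3*7 + 5)) = 4*(559/(-21 + 5)) = 4*(559/(-16)) = 4*(559*(-1/16)) = 4*(-559/16) = -559/4 ≈ -139.75)
R = -73/4 (R = -3/4 + (-7*10)/4 = -3/4 + (1/4)*(-70) = -3/4 - 35/2 = -73/4 ≈ -18.250)
Y(g) = (-367 + g)*(-73/4 + g) (Y(g) = (g - 367)*(g - 73/4) = (-367 + g)*(-73/4 + g))
P + Y(n) = 242835 + (26791/4 + (-559/4)**2 - 1541/4*(-559/4)) = 242835 + (26791/4 + 312481/16 + 861419/16) = 242835 + 160133/2 = 645803/2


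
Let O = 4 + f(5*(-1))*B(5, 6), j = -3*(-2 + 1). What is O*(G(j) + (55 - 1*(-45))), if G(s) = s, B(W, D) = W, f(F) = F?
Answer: -2163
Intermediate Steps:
j = 3 (j = -3*(-1) = 3)
O = -21 (O = 4 + (5*(-1))*5 = 4 - 5*5 = 4 - 25 = -21)
O*(G(j) + (55 - 1*(-45))) = -21*(3 + (55 - 1*(-45))) = -21*(3 + (55 + 45)) = -21*(3 + 100) = -21*103 = -2163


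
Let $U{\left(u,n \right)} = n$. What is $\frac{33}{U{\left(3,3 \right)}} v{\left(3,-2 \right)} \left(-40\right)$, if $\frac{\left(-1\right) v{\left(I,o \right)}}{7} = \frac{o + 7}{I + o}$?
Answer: $15400$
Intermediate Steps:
$v{\left(I,o \right)} = - \frac{7 \left(7 + o\right)}{I + o}$ ($v{\left(I,o \right)} = - 7 \frac{o + 7}{I + o} = - 7 \frac{7 + o}{I + o} = - \frac{7 \left(7 + o\right)}{I + o}$)
$\frac{33}{U{\left(3,3 \right)}} v{\left(3,-2 \right)} \left(-40\right) = \frac{33}{3} \frac{7 \left(-7 - -2\right)}{3 - 2} \left(-40\right) = 33 \cdot \frac{1}{3} \frac{7 \left(-7 + 2\right)}{1} \left(-40\right) = 11 \cdot 7 \cdot 1 \left(-5\right) \left(-40\right) = 11 \left(-35\right) \left(-40\right) = \left(-385\right) \left(-40\right) = 15400$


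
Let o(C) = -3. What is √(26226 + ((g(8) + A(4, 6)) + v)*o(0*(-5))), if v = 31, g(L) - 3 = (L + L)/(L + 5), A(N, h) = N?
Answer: 12*√30641/13 ≈ 161.58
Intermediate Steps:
g(L) = 3 + 2*L/(5 + L) (g(L) = 3 + (L + L)/(L + 5) = 3 + (2*L)/(5 + L) = 3 + 2*L/(5 + L))
√(26226 + ((g(8) + A(4, 6)) + v)*o(0*(-5))) = √(26226 + ((5*(3 + 8)/(5 + 8) + 4) + 31)*(-3)) = √(26226 + ((5*11/13 + 4) + 31)*(-3)) = √(26226 + ((5*(1/13)*11 + 4) + 31)*(-3)) = √(26226 + ((55/13 + 4) + 31)*(-3)) = √(26226 + (107/13 + 31)*(-3)) = √(26226 + (510/13)*(-3)) = √(26226 - 1530/13) = √(339408/13) = 12*√30641/13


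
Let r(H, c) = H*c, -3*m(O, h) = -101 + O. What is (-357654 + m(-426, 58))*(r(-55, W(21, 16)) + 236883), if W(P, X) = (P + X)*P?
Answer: -69403703460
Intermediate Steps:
m(O, h) = 101/3 - O/3 (m(O, h) = -(-101 + O)/3 = 101/3 - O/3)
W(P, X) = P*(P + X)
(-357654 + m(-426, 58))*(r(-55, W(21, 16)) + 236883) = (-357654 + (101/3 - ⅓*(-426)))*(-1155*(21 + 16) + 236883) = (-357654 + (101/3 + 142))*(-1155*37 + 236883) = (-357654 + 527/3)*(-55*777 + 236883) = -1072435*(-42735 + 236883)/3 = -1072435/3*194148 = -69403703460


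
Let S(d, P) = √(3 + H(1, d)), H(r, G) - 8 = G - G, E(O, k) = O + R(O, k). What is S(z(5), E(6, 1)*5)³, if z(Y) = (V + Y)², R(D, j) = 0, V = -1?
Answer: 11*√11 ≈ 36.483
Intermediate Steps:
E(O, k) = O (E(O, k) = O + 0 = O)
H(r, G) = 8 (H(r, G) = 8 + (G - G) = 8 + 0 = 8)
z(Y) = (-1 + Y)²
S(d, P) = √11 (S(d, P) = √(3 + 8) = √11)
S(z(5), E(6, 1)*5)³ = (√11)³ = 11*√11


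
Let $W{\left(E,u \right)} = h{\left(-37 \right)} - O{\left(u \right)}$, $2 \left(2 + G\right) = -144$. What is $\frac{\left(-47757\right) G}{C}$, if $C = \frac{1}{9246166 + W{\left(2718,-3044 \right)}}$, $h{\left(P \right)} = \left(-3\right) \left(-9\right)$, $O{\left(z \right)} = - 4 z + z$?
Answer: $32643939841098$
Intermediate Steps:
$G = -74$ ($G = -2 + \frac{1}{2} \left(-144\right) = -2 - 72 = -74$)
$O{\left(z \right)} = - 3 z$
$h{\left(P \right)} = 27$
$W{\left(E,u \right)} = 27 + 3 u$ ($W{\left(E,u \right)} = 27 - - 3 u = 27 + 3 u$)
$C = \frac{1}{9237061}$ ($C = \frac{1}{9246166 + \left(27 + 3 \left(-3044\right)\right)} = \frac{1}{9246166 + \left(27 - 9132\right)} = \frac{1}{9246166 - 9105} = \frac{1}{9237061} \approx 1.0826 \cdot 10^{-7}$)
$\frac{\left(-47757\right) G}{C} = \left(-47757\right) \left(-74\right) \frac{1}{\frac{1}{9237061}} = 3534018 \cdot 9237061 = 32643939841098$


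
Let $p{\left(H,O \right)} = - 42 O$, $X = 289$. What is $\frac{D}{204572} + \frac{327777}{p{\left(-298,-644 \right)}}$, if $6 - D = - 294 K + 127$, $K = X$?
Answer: $\frac{5779073667}{461105288} \approx 12.533$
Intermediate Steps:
$K = 289$
$D = 84845$ ($D = 6 - \left(\left(-294\right) 289 + 127\right) = 6 - \left(-84966 + 127\right) = 6 - -84839 = 6 + 84839 = 84845$)
$\frac{D}{204572} + \frac{327777}{p{\left(-298,-644 \right)}} = \frac{84845}{204572} + \frac{327777}{\left(-42\right) \left(-644\right)} = 84845 \cdot \frac{1}{204572} + \frac{327777}{27048} = \frac{84845}{204572} + 327777 \cdot \frac{1}{27048} = \frac{84845}{204572} + \frac{109259}{9016} = \frac{5779073667}{461105288}$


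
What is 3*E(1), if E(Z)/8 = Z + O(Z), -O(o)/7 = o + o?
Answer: -312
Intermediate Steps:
O(o) = -14*o (O(o) = -7*(o + o) = -14*o)
E(Z) = -104*Z (E(Z) = 8*(Z - 14*Z) = 8*(-13*Z) = -104*Z)
3*E(1) = 3*(-104*1) = 3*(-104) = -312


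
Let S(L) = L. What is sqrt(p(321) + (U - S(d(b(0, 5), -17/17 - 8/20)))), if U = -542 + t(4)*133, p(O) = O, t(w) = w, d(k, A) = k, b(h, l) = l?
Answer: 3*sqrt(34) ≈ 17.493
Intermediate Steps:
U = -10 (U = -542 + 4*133 = -542 + 532 = -10)
sqrt(p(321) + (U - S(d(b(0, 5), -17/17 - 8/20)))) = sqrt(321 + (-10 - 1*5)) = sqrt(321 + (-10 - 5)) = sqrt(321 - 15) = sqrt(306) = 3*sqrt(34)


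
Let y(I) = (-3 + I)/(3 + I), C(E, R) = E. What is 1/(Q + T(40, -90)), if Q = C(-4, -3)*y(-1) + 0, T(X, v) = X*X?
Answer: 1/1608 ≈ 0.00062189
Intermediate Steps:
T(X, v) = X**2
y(I) = (-3 + I)/(3 + I)
Q = 8 (Q = -4*(-3 - 1)/(3 - 1) + 0 = -4*(-4)/2 + 0 = -2*(-4) + 0 = -4*(-2) + 0 = 8 + 0 = 8)
1/(Q + T(40, -90)) = 1/(8 + 40**2) = 1/(8 + 1600) = 1/1608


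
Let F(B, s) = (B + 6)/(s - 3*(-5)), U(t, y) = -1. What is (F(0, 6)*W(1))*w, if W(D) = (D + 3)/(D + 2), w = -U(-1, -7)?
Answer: 8/21 ≈ 0.38095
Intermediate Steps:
w = 1 (w = -1*(-1) = 1)
F(B, s) = (6 + B)/(15 + s) (F(B, s) = (6 + B)/(s + 15) = (6 + B)/(15 + s))
W(D) = (3 + D)/(2 + D)
(F(0, 6)*W(1))*w = (((6 + 0)/(15 + 6))*((3 + 1)/(2 + 1)))*1 = ((6/21)*(4/3))*1 = (((1/21)*6)*((⅓)*4))*1 = ((2/7)*(4/3))*1 = (8/21)*1 = 8/21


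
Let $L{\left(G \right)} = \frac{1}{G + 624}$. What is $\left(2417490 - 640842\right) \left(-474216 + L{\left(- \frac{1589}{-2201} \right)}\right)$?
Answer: $- \frac{1158468947239401336}{1375013} \approx -8.4252 \cdot 10^{11}$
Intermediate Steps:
$L{\left(G \right)} = \frac{1}{624 + G}$
$\left(2417490 - 640842\right) \left(-474216 + L{\left(- \frac{1589}{-2201} \right)}\right) = \left(2417490 - 640842\right) \left(-474216 + \frac{1}{624 - \frac{1589}{-2201}}\right) = 1776648 \left(-474216 + \frac{1}{624 - - \frac{1589}{2201}}\right) = 1776648 \left(-474216 + \frac{1}{624 + \frac{1589}{2201}}\right) = 1776648 \left(-474216 + \frac{1}{\frac{1375013}{2201}}\right) = 1776648 \left(-474216 + \frac{2201}{1375013}\right) = 1776648 \left(- \frac{652053162607}{1375013}\right) = - \frac{1158468947239401336}{1375013}$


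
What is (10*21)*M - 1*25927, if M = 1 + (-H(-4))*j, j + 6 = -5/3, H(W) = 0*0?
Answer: -25717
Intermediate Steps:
H(W) = 0
j = -23/3 (j = -6 - 5/3 = -23/3 ≈ -7.6667)
M = 1 (M = 1 - 1*0*(-23/3) = 1 + 0*(-23/3) = 1 + 0 = 1)
(10*21)*M - 1*25927 = (10*21)*1 - 1*25927 = 210*1 - 25927 = 210 - 25927 = -25717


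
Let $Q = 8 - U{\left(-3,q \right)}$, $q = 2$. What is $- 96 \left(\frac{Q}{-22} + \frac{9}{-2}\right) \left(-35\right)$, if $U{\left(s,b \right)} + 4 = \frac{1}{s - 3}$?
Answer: $- \frac{186760}{11} \approx -16978.0$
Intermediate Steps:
$U{\left(s,b \right)} = -4 + \frac{1}{-3 + s}$ ($U{\left(s,b \right)} = -4 + \frac{1}{s - 3} = -4 + \frac{1}{-3 + s}$)
$Q = \frac{73}{6}$ ($Q = 8 - \frac{13 - -12}{-3 - 3} = 8 - \frac{13 + 12}{-6} = 8 - \left(- \frac{1}{6}\right) 25 = 8 - - \frac{25}{6} = 8 + \frac{25}{6} = \frac{73}{6} \approx 12.167$)
$- 96 \left(\frac{Q}{-22} + \frac{9}{-2}\right) \left(-35\right) = - 96 \left(\frac{73}{6 \left(-22\right)} + \frac{9}{-2}\right) \left(-35\right) = - 96 \left(\frac{73}{6} \left(- \frac{1}{22}\right) + 9 \left(- \frac{1}{2}\right)\right) \left(-35\right) = - 96 \left(- \frac{73}{132} - \frac{9}{2}\right) \left(-35\right) = \left(-96\right) \left(- \frac{667}{132}\right) \left(-35\right) = \frac{5336}{11} \left(-35\right) = - \frac{186760}{11}$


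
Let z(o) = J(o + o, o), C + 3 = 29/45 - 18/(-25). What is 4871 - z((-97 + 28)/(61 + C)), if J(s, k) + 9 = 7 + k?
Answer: 65104186/13357 ≈ 4874.2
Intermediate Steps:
C = -368/225 (C = -3 + (29/45 - 18/(-25)) = -3 + (29*(1/45) - 18*(-1/25)) = -3 + (29/45 + 18/25) = -3 + 307/225 = -368/225 ≈ -1.6356)
J(s, k) = -2 + k (J(s, k) = -9 + (7 + k) = -2 + k)
z(o) = -2 + o
4871 - z((-97 + 28)/(61 + C)) = 4871 - (-2 + (-97 + 28)/(61 - 368/225)) = 4871 - (-2 - 69/13357/225) = 4871 - (-2 - 69*225/13357) = 4871 - (-2 - 15525/13357) = 4871 - 1*(-42239/13357) = 4871 + 42239/13357 = 65104186/13357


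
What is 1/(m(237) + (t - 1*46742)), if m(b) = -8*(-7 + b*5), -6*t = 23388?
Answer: -1/60064 ≈ -1.6649e-5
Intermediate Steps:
t = -3898 (t = -⅙*23388 = -3898)
m(b) = 56 - 40*b (m(b) = -8*(-7 + 5*b) = 56 - 40*b)
1/(m(237) + (t - 1*46742)) = 1/((56 - 40*237) + (-3898 - 1*46742)) = 1/((56 - 9480) + (-3898 - 46742)) = 1/(-9424 - 50640) = 1/(-60064) = -1/60064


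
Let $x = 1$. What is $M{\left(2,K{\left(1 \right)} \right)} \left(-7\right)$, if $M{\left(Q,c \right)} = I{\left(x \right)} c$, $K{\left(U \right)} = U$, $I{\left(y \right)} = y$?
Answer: $-7$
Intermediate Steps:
$M{\left(Q,c \right)} = c$ ($M{\left(Q,c \right)} = 1 c = c$)
$M{\left(2,K{\left(1 \right)} \right)} \left(-7\right) = 1 \left(-7\right) = -7$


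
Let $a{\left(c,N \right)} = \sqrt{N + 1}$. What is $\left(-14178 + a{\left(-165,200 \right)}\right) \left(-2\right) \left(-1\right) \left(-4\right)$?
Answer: $113424 - 8 \sqrt{201} \approx 1.1331 \cdot 10^{5}$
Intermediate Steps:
$a{\left(c,N \right)} = \sqrt{1 + N}$
$\left(-14178 + a{\left(-165,200 \right)}\right) \left(-2\right) \left(-1\right) \left(-4\right) = \left(-14178 + \sqrt{1 + 200}\right) \left(-2\right) \left(-1\right) \left(-4\right) = \left(-14178 + \sqrt{201}\right) 2 \left(-4\right) = \left(-14178 + \sqrt{201}\right) \left(-8\right) = 113424 - 8 \sqrt{201}$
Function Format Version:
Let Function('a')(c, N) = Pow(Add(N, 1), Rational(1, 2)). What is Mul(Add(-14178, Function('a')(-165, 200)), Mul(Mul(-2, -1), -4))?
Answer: Add(113424, Mul(-8, Pow(201, Rational(1, 2)))) ≈ 1.1331e+5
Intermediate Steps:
Function('a')(c, N) = Pow(Add(1, N), Rational(1, 2))
Mul(Add(-14178, Function('a')(-165, 200)), Mul(Mul(-2, -1), -4)) = Mul(Add(-14178, Pow(Add(1, 200), Rational(1, 2))), Mul(Mul(-2, -1), -4)) = Mul(Add(-14178, Pow(201, Rational(1, 2))), Mul(2, -4)) = Mul(Add(-14178, Pow(201, Rational(1, 2))), -8) = Add(113424, Mul(-8, Pow(201, Rational(1, 2))))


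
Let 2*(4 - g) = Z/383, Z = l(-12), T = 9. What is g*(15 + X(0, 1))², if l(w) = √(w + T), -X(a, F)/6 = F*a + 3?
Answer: 36 - 9*I*√3/766 ≈ 36.0 - 0.02035*I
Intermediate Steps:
X(a, F) = -18 - 6*F*a (X(a, F) = -6*(F*a + 3) = -6*(3 + F*a) = -18 - 6*F*a)
l(w) = √(9 + w) (l(w) = √(w + 9) = √(9 + w))
Z = I*√3 (Z = √(9 - 12) = √(-3) = I*√3 ≈ 1.732*I)
g = 4 - I*√3/766 (g = 4 - I*√3/(2*383) = 4 - I*√3/766 ≈ 4.0 - 0.0022612*I)
g*(15 + X(0, 1))² = (4 - I*√3/766)*(15 + (-18 - 6*1*0))² = (4 - I*√3/766)*(15 + (-18 + 0))² = (4 - I*√3/766)*(15 - 18)² = (4 - I*√3/766)*(-3)² = (4 - I*√3/766)*9 = 36 - 9*I*√3/766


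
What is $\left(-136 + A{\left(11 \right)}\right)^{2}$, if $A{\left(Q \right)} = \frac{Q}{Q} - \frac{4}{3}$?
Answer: $\frac{167281}{9} \approx 18587.0$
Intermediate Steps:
$A{\left(Q \right)} = - \frac{1}{3}$ ($A{\left(Q \right)} = 1 - \frac{4}{3} = - \frac{1}{3}$)
$\left(-136 + A{\left(11 \right)}\right)^{2} = \left(-136 - \frac{1}{3}\right)^{2} = \left(- \frac{409}{3}\right)^{2} = \frac{167281}{9}$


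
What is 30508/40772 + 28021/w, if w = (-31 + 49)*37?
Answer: 290697635/6788538 ≈ 42.822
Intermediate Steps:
w = 666 (w = 18*37 = 666)
30508/40772 + 28021/w = 30508/40772 + 28021/666 = 30508*(1/40772) + 28021*(1/666) = 7627/10193 + 28021/666 = 290697635/6788538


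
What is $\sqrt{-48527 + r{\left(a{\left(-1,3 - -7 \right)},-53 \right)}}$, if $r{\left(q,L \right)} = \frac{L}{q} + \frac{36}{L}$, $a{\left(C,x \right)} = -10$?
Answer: $\frac{3 i \sqrt{1514437370}}{530} \approx 220.28 i$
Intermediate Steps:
$r{\left(q,L \right)} = \frac{36}{L} + \frac{L}{q}$
$\sqrt{-48527 + r{\left(a{\left(-1,3 - -7 \right)},-53 \right)}} = \sqrt{-48527 + \left(\frac{36}{-53} - \frac{53}{-10}\right)} = \sqrt{-48527 + \left(36 \left(- \frac{1}{53}\right) - - \frac{53}{10}\right)} = \sqrt{-48527 + \left(- \frac{36}{53} + \frac{53}{10}\right)} = \sqrt{-48527 + \frac{2449}{530}} = \sqrt{- \frac{25716861}{530}} = \frac{3 i \sqrt{1514437370}}{530}$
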